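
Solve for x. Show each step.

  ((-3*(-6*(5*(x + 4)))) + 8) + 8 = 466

Step 1. [((-3*(-6*(5*(x + 4)))) + 8) + 8 = 466] peel the +8: subtract 8 from each side. So sub: (-3*(-6*(5*(x + 4)))) + 8 = 458.
Step 2. [(-3*(-6*(5*(x + 4)))) + 8 = 458] 8 comes off first (subtract 8). So sub: -3*(-6*(5*(x + 4))) = 450.
Step 3. [-3*(-6*(5*(x + 4))) = 450] divide by the outer -3. So div: -6*(5*(x + 4)) = -150.
Step 4. [-6*(5*(x + 4)) = -150] LHS = -6·(…); ÷-6 both sides. So div: 5*(x + 4) = 25.
Step 5. [5*(x + 4) = 25] 5 out front; divide by 5, so div: x + 4 = 5.
Step 6. [x + 4 = 5] the outer +4 inverts by subtracting 4, so sub: x = 1.

Answer: x ∈ {1}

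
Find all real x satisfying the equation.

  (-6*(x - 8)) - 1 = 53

Step 1. [(-6*(x - 8)) - 1 = 53] peel the -1: add 1 from each side ⇒ sub: -6*(x - 8) = 54.
Step 2. [-6*(x - 8) = 54] divide by the outer -6, so div: x - 8 = -9.
Step 3. [x - 8 = -9] 8 comes off first (add 8) ⇒ sub: x = -1.

Answer: x ∈ {-1}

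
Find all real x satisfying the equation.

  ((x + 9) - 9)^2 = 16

Step 1. [((x + 9) - 9)^2 = 16] LHS squared, RHS 16 ≥ 0: apply √ (±) ⇒ sqrt: (x + 9) - 9 = 4 or -4.
Step 2. [(x + 9) - 9 = 4 or -4] peel the -9: add 9 from each side ⇒ sub: x + 9 = 13 or 5.
Step 3. [x + 9 = 13 or 5] the outer +9 inverts by subtracting 9. So sub: x = 4 or -4.

Answer: x ∈ {-4, 4}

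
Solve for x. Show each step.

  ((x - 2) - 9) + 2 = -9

Step 1. [((x - 2) - 9) + 2 = -9] +2 is outermost — subtract 2 both sides, so sub: (x - 2) - 9 = -11.
Step 2. [(x - 2) - 9 = -11] -9 is outermost — add 9 both sides. So sub: x - 2 = -2.
Step 3. [x - 2 = -2] peel the -2: add 2 from each side ⇒ sub: x = 0.

Answer: x ∈ {0}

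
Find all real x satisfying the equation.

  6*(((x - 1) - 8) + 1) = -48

Step 1. [6*(((x - 1) - 8) + 1) = -48] LHS = 6·(…); ÷6 both sides ⇒ div: ((x - 1) - 8) + 1 = -8.
Step 2. [((x - 1) - 8) + 1 = -8] peel the +1: subtract 1 from each side, so sub: (x - 1) - 8 = -9.
Step 3. [(x - 1) - 8 = -9] the outer -8 inverts by adding 8 ⇒ sub: x - 1 = -1.
Step 4. [x - 1 = -1] the outer -1 inverts by adding 1 ⇒ sub: x = 0.

Answer: x ∈ {0}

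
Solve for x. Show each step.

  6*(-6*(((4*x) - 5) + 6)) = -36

Step 1. [6*(-6*(((4*x) - 5) + 6)) = -36] leading coefficient 6: divide by 6, so div: -6*(((4*x) - 5) + 6) = -6.
Step 2. [-6*(((4*x) - 5) + 6) = -6] LHS = -6·(…); ÷-6 both sides, so div: ((4*x) - 5) + 6 = 1.
Step 3. [((4*x) - 5) + 6 = 1] the outer +6 inverts by subtracting 6, so sub: (4*x) - 5 = -5.
Step 4. [(4*x) - 5 = -5] add 5: x sits inside (… - 5) ⇒ sub: 4*x = 0.
Step 5. [4*x = 0] 4 out front; divide by 4 ⇒ div: x = 0.

Answer: x ∈ {0}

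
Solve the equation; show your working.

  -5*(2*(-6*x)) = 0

Step 1. [-5*(2*(-6*x)) = 0] LHS = -5·(…); ÷-5 both sides, so div: 2*(-6*x) = 0.
Step 2. [2*(-6*x) = 0] 2·(inner) — divide through by 2, so div: -6*x = 0.
Step 3. [-6*x = 0] divide by the outer -6 ⇒ div: x = 0.

Answer: x ∈ {0}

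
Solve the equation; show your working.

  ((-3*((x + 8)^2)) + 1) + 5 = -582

Step 1. [((-3*((x + 8)^2)) + 1) + 5 = -582] subtract 5: x sits inside (… + 5). So sub: (-3*((x + 8)^2)) + 1 = -587.
Step 2. [(-3*((x + 8)^2)) + 1 = -587] peel the +1: subtract 1 from each side. So sub: -3*((x + 8)^2) = -588.
Step 3. [-3*((x + 8)^2) = -588] divide by the outer -3, so div: (x + 8)^2 = 196.
Step 4. [(x + 8)^2 = 196] √ both sides: 196 ≥ 0 gives two branches, so sqrt: x + 8 = 14 or -14.
Step 5. [x + 8 = 14 or -14] subtract 8: x sits inside (… + 8). So sub: x = 6 or -22.

Answer: x ∈ {-22, 6}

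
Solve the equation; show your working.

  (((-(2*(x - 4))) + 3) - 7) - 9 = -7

Step 1. [(((-(2*(x - 4))) + 3) - 7) - 9 = -7] peel the -9: add 9 from each side. So sub: ((-(2*(x - 4))) + 3) - 7 = 2.
Step 2. [((-(2*(x - 4))) + 3) - 7 = 2] add 7: x sits inside (… - 7). So sub: (-(2*(x - 4))) + 3 = 9.
Step 3. [(-(2*(x - 4))) + 3 = 9] +3 is outermost — subtract 3 both sides, so sub: -(2*(x - 4)) = 6.
Step 4. [-(2*(x - 4)) = 6] flip signs both sides. So neg: 2*(x - 4) = -6.
Step 5. [2*(x - 4) = -6] 2 out front; divide by 2. So div: x - 4 = -3.
Step 6. [x - 4 = -3] add 4: x sits inside (… - 4) ⇒ sub: x = 1.

Answer: x ∈ {1}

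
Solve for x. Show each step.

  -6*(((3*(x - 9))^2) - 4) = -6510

Step 1. [-6*(((3*(x - 9))^2) - 4) = -6510] -6 out front; divide by -6 ⇒ div: ((3*(x - 9))^2) - 4 = 1085.
Step 2. [((3*(x - 9))^2) - 4 = 1085] 4 comes off first (add 4) ⇒ sub: (3*(x - 9))^2 = 1089.
Step 3. [(3*(x - 9))^2 = 1089] LHS squared, RHS 1089 ≥ 0: apply √ (±), so sqrt: 3*(x - 9) = 33 or -33.
Step 4. [3*(x - 9) = 33 or -33] 3·(inner) — divide through by 3. So div: x - 9 = 11 or -11.
Step 5. [x - 9 = 11 or -11] 9 comes off first (add 9). So sub: x = 20 or -2.

Answer: x ∈ {-2, 20}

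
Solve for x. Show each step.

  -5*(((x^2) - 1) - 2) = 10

Step 1. [-5*(((x^2) - 1) - 2) = 10] LHS = -5·(…); ÷-5 both sides ⇒ div: ((x^2) - 1) - 2 = -2.
Step 2. [((x^2) - 1) - 2 = -2] -2 is outermost — add 2 both sides ⇒ sub: (x^2) - 1 = 0.
Step 3. [(x^2) - 1 = 0] 1 comes off first (add 1), so sub: x^2 = 1.
Step 4. [x^2 = 1] √ both sides: 1 ≥ 0 gives two branches, so sqrt: x = 1 or -1.

Answer: x ∈ {-1, 1}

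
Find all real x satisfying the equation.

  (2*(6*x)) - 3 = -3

Step 1. [(2*(6*x)) - 3 = -3] peel the -3: add 3 from each side, so sub: 2*(6*x) = 0.
Step 2. [2*(6*x) = 0] divide by the outer 2 ⇒ div: 6*x = 0.
Step 3. [6*x = 0] divide by the outer 6 ⇒ div: x = 0.

Answer: x ∈ {0}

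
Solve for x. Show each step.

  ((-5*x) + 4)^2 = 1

Step 1. [((-5*x) + 4)^2 = 1] LHS squared, RHS 1 ≥ 0: apply √ (±) ⇒ sqrt: (-5*x) + 4 = 1 or -1.
Step 2. [(-5*x) + 4 = 1 or -1] 4 comes off first (subtract 4) ⇒ sub: -5*x = -3 or -5.
Step 3. [-5*x = -3 or -5] -5 out front; divide by -5 ⇒ div: x = 3/5 or 1.

Answer: x ∈ {3/5, 1}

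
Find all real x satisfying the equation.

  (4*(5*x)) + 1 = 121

Step 1. [(4*(5*x)) + 1 = 121] +1 is outermost — subtract 1 both sides. So sub: 4*(5*x) = 120.
Step 2. [4*(5*x) = 120] divide by the outer 4 ⇒ div: 5*x = 30.
Step 3. [5*x = 30] 5 out front; divide by 5, so div: x = 6.

Answer: x ∈ {6}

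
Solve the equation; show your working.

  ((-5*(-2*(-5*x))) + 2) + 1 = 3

Step 1. [((-5*(-2*(-5*x))) + 2) + 1 = 3] peel the +1: subtract 1 from each side ⇒ sub: (-5*(-2*(-5*x))) + 2 = 2.
Step 2. [(-5*(-2*(-5*x))) + 2 = 2] peel the +2: subtract 2 from each side, so sub: -5*(-2*(-5*x)) = 0.
Step 3. [-5*(-2*(-5*x)) = 0] -5·(inner) — divide through by -5. So div: -2*(-5*x) = 0.
Step 4. [-2*(-5*x) = 0] -2 out front; divide by -2 ⇒ div: -5*x = 0.
Step 5. [-5*x = 0] leading coefficient -5: divide by -5 ⇒ div: x = 0.

Answer: x ∈ {0}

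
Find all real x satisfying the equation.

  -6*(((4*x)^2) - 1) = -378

Step 1. [-6*(((4*x)^2) - 1) = -378] divide by the outer -6. So div: ((4*x)^2) - 1 = 63.
Step 2. [((4*x)^2) - 1 = 63] add 1: x sits inside (… - 1), so sub: (4*x)^2 = 64.
Step 3. [(4*x)^2 = 64] 64 ≥ 0, LHS is (·)² — take ±√, so sqrt: 4*x = 8 or -8.
Step 4. [4*x = 8 or -8] LHS = 4·(…); ÷4 both sides ⇒ div: x = 2 or -2.

Answer: x ∈ {-2, 2}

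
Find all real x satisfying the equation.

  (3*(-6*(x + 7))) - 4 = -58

Step 1. [(3*(-6*(x + 7))) - 4 = -58] peel the -4: add 4 from each side, so sub: 3*(-6*(x + 7)) = -54.
Step 2. [3*(-6*(x + 7)) = -54] 3·(inner) — divide through by 3 ⇒ div: -6*(x + 7) = -18.
Step 3. [-6*(x + 7) = -18] -6·(inner) — divide through by -6. So div: x + 7 = 3.
Step 4. [x + 7 = 3] +7 is outermost — subtract 7 both sides ⇒ sub: x = -4.

Answer: x ∈ {-4}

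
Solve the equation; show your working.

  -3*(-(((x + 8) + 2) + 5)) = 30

Step 1. [-3*(-(((x + 8) + 2) + 5)) = 30] -3 out front; divide by -3, so div: -(((x + 8) + 2) + 5) = -10.
Step 2. [-(((x + 8) + 2) + 5) = -10] LHS negated; negate both sides. So neg: ((x + 8) + 2) + 5 = 10.
Step 3. [((x + 8) + 2) + 5 = 10] subtract 5: x sits inside (… + 5). So sub: (x + 8) + 2 = 5.
Step 4. [(x + 8) + 2 = 5] 2 comes off first (subtract 2). So sub: x + 8 = 3.
Step 5. [x + 8 = 3] peel the +8: subtract 8 from each side, so sub: x = -5.

Answer: x ∈ {-5}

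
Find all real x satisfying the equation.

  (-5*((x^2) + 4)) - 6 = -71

Step 1. [(-5*((x^2) + 4)) - 6 = -71] add 6: x sits inside (… - 6), so sub: -5*((x^2) + 4) = -65.
Step 2. [-5*((x^2) + 4) = -65] LHS = -5·(…); ÷-5 both sides ⇒ div: (x^2) + 4 = 13.
Step 3. [(x^2) + 4 = 13] the outer +4 inverts by subtracting 4, so sub: x^2 = 9.
Step 4. [x^2 = 9] LHS squared, RHS 9 ≥ 0: apply √ (±) ⇒ sqrt: x = 3 or -3.

Answer: x ∈ {-3, 3}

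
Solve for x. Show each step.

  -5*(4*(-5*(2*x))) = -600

Step 1. [-5*(4*(-5*(2*x))) = -600] divide by the outer -5. So div: 4*(-5*(2*x)) = 120.
Step 2. [4*(-5*(2*x)) = 120] LHS = 4·(…); ÷4 both sides ⇒ div: -5*(2*x) = 30.
Step 3. [-5*(2*x) = 30] LHS = -5·(…); ÷-5 both sides ⇒ div: 2*x = -6.
Step 4. [2*x = -6] LHS = 2·(…); ÷2 both sides, so div: x = -3.

Answer: x ∈ {-3}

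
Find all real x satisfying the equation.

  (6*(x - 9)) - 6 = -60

Step 1. [(6*(x - 9)) - 6 = -60] add 6: x sits inside (… - 6) ⇒ sub: 6*(x - 9) = -54.
Step 2. [6*(x - 9) = -54] 6·(inner) — divide through by 6 ⇒ div: x - 9 = -9.
Step 3. [x - 9 = -9] the outer -9 inverts by adding 9 ⇒ sub: x = 0.

Answer: x ∈ {0}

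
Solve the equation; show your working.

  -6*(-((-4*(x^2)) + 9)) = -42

Step 1. [-6*(-((-4*(x^2)) + 9)) = -42] leading coefficient -6: divide by -6 ⇒ div: -((-4*(x^2)) + 9) = 7.
Step 2. [-((-4*(x^2)) + 9) = 7] flip signs both sides. So neg: (-4*(x^2)) + 9 = -7.
Step 3. [(-4*(x^2)) + 9 = -7] 9 comes off first (subtract 9) ⇒ sub: -4*(x^2) = -16.
Step 4. [-4*(x^2) = -16] -4 out front; divide by -4 ⇒ div: x^2 = 4.
Step 5. [x^2 = 4] √ both sides: 4 ≥ 0 gives two branches, so sqrt: x = 2 or -2.

Answer: x ∈ {-2, 2}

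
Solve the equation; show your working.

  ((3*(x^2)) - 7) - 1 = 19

Step 1. [((3*(x^2)) - 7) - 1 = 19] -1 is outermost — add 1 both sides. So sub: (3*(x^2)) - 7 = 20.
Step 2. [(3*(x^2)) - 7 = 20] peel the -7: add 7 from each side ⇒ sub: 3*(x^2) = 27.
Step 3. [3*(x^2) = 27] leading coefficient 3: divide by 3 ⇒ div: x^2 = 9.
Step 4. [x^2 = 9] LHS squared, RHS 9 ≥ 0: apply √ (±). So sqrt: x = 3 or -3.

Answer: x ∈ {-3, 3}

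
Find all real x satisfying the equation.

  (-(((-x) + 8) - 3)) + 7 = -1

Step 1. [(-(((-x) + 8) - 3)) + 7 = -1] the outer +7 inverts by subtracting 7. So sub: -(((-x) + 8) - 3) = -8.
Step 2. [-(((-x) + 8) - 3) = -8] leading − — multiply by −1 ⇒ neg: ((-x) + 8) - 3 = 8.
Step 3. [((-x) + 8) - 3 = 8] 3 comes off first (add 3) ⇒ sub: (-x) + 8 = 11.
Step 4. [(-x) + 8 = 11] subtract 8: x sits inside (… + 8) ⇒ sub: -x = 3.
Step 5. [-x = 3] flip signs both sides. So neg: x = -3.

Answer: x ∈ {-3}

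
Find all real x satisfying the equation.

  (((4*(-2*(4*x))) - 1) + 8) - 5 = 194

Step 1. [(((4*(-2*(4*x))) - 1) + 8) - 5 = 194] peel the -5: add 5 from each side ⇒ sub: ((4*(-2*(4*x))) - 1) + 8 = 199.
Step 2. [((4*(-2*(4*x))) - 1) + 8 = 199] the outer +8 inverts by subtracting 8. So sub: (4*(-2*(4*x))) - 1 = 191.
Step 3. [(4*(-2*(4*x))) - 1 = 191] peel the -1: add 1 from each side. So sub: 4*(-2*(4*x)) = 192.
Step 4. [4*(-2*(4*x)) = 192] 4·(inner) — divide through by 4 ⇒ div: -2*(4*x) = 48.
Step 5. [-2*(4*x) = 48] -2 out front; divide by -2, so div: 4*x = -24.
Step 6. [4*x = -24] 4 out front; divide by 4 ⇒ div: x = -6.

Answer: x ∈ {-6}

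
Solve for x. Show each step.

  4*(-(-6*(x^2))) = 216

Step 1. [4*(-(-6*(x^2))) = 216] 4 out front; divide by 4. So div: -(-6*(x^2)) = 54.
Step 2. [-(-6*(x^2)) = 54] LHS negated; negate both sides, so neg: -6*(x^2) = -54.
Step 3. [-6*(x^2) = -54] leading coefficient -6: divide by -6 ⇒ div: x^2 = 9.
Step 4. [x^2 = 9] LHS squared, RHS 9 ≥ 0: apply √ (±). So sqrt: x = 3 or -3.

Answer: x ∈ {-3, 3}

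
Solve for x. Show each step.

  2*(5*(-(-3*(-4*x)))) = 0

Step 1. [2*(5*(-(-3*(-4*x)))) = 0] LHS = 2·(…); ÷2 both sides, so div: 5*(-(-3*(-4*x))) = 0.
Step 2. [5*(-(-3*(-4*x))) = 0] 5·(inner) — divide through by 5 ⇒ div: -(-3*(-4*x)) = 0.
Step 3. [-(-3*(-4*x)) = 0] flip signs both sides, so neg: -3*(-4*x) = 0.
Step 4. [-3*(-4*x) = 0] divide by the outer -3 ⇒ div: -4*x = 0.
Step 5. [-4*x = 0] -4 out front; divide by -4 ⇒ div: x = 0.

Answer: x ∈ {0}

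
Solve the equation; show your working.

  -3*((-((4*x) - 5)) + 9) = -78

Step 1. [-3*((-((4*x) - 5)) + 9) = -78] divide by the outer -3. So div: (-((4*x) - 5)) + 9 = 26.
Step 2. [(-((4*x) - 5)) + 9 = 26] the outer +9 inverts by subtracting 9 ⇒ sub: -((4*x) - 5) = 17.
Step 3. [-((4*x) - 5) = 17] LHS negated; negate both sides, so neg: (4*x) - 5 = -17.
Step 4. [(4*x) - 5 = -17] -5 is outermost — add 5 both sides ⇒ sub: 4*x = -12.
Step 5. [4*x = -12] leading coefficient 4: divide by 4 ⇒ div: x = -3.

Answer: x ∈ {-3}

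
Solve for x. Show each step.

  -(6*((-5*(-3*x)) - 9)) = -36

Step 1. [-(6*((-5*(-3*x)) - 9)) = -36] LHS negated; negate both sides ⇒ neg: 6*((-5*(-3*x)) - 9) = 36.
Step 2. [6*((-5*(-3*x)) - 9) = 36] divide by the outer 6 ⇒ div: (-5*(-3*x)) - 9 = 6.
Step 3. [(-5*(-3*x)) - 9 = 6] -9 is outermost — add 9 both sides. So sub: -5*(-3*x) = 15.
Step 4. [-5*(-3*x) = 15] -5·(inner) — divide through by -5. So div: -3*x = -3.
Step 5. [-3*x = -3] LHS = -3·(…); ÷-3 both sides ⇒ div: x = 1.

Answer: x ∈ {1}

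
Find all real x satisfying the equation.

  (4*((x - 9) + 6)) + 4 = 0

Step 1. [(4*((x - 9) + 6)) + 4 = 0] peel the +4: subtract 4 from each side ⇒ sub: 4*((x - 9) + 6) = -4.
Step 2. [4*((x - 9) + 6) = -4] 4·(inner) — divide through by 4 ⇒ div: (x - 9) + 6 = -1.
Step 3. [(x - 9) + 6 = -1] the outer +6 inverts by subtracting 6. So sub: x - 9 = -7.
Step 4. [x - 9 = -7] the outer -9 inverts by adding 9, so sub: x = 2.

Answer: x ∈ {2}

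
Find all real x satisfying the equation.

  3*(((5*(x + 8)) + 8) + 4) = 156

Step 1. [3*(((5*(x + 8)) + 8) + 4) = 156] leading coefficient 3: divide by 3 ⇒ div: ((5*(x + 8)) + 8) + 4 = 52.
Step 2. [((5*(x + 8)) + 8) + 4 = 52] peel the +4: subtract 4 from each side ⇒ sub: (5*(x + 8)) + 8 = 48.
Step 3. [(5*(x + 8)) + 8 = 48] the outer +8 inverts by subtracting 8. So sub: 5*(x + 8) = 40.
Step 4. [5*(x + 8) = 40] 5 out front; divide by 5, so div: x + 8 = 8.
Step 5. [x + 8 = 8] the outer +8 inverts by subtracting 8 ⇒ sub: x = 0.

Answer: x ∈ {0}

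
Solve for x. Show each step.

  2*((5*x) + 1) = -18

Step 1. [2*((5*x) + 1) = -18] 2 out front; divide by 2, so div: (5*x) + 1 = -9.
Step 2. [(5*x) + 1 = -9] +1 is outermost — subtract 1 both sides. So sub: 5*x = -10.
Step 3. [5*x = -10] 5·(inner) — divide through by 5 ⇒ div: x = -2.

Answer: x ∈ {-2}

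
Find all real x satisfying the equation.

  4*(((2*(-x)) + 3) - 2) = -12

Step 1. [4*(((2*(-x)) + 3) - 2) = -12] 4·(inner) — divide through by 4. So div: ((2*(-x)) + 3) - 2 = -3.
Step 2. [((2*(-x)) + 3) - 2 = -3] -2 is outermost — add 2 both sides ⇒ sub: (2*(-x)) + 3 = -1.
Step 3. [(2*(-x)) + 3 = -1] the outer +3 inverts by subtracting 3 ⇒ sub: 2*(-x) = -4.
Step 4. [2*(-x) = -4] LHS = 2·(…); ÷2 both sides ⇒ div: -x = -2.
Step 5. [-x = -2] flip signs both sides, so neg: x = 2.

Answer: x ∈ {2}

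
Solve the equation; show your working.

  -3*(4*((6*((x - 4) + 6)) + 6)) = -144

Step 1. [-3*(4*((6*((x - 4) + 6)) + 6)) = -144] -3 out front; divide by -3 ⇒ div: 4*((6*((x - 4) + 6)) + 6) = 48.
Step 2. [4*((6*((x - 4) + 6)) + 6) = 48] divide by the outer 4, so div: (6*((x - 4) + 6)) + 6 = 12.
Step 3. [(6*((x - 4) + 6)) + 6 = 12] 6 | LHS and 6 | 12: pull 6 out, so factor: ((x - 4) + 6) + 1 = 2.
Step 4. [((x - 4) + 6) + 1 = 2] 1 comes off first (subtract 1). So sub: (x - 4) + 6 = 1.
Step 5. [(x - 4) + 6 = 1] 6 comes off first (subtract 6). So sub: x - 4 = -5.
Step 6. [x - 4 = -5] the outer -4 inverts by adding 4. So sub: x = -1.

Answer: x ∈ {-1}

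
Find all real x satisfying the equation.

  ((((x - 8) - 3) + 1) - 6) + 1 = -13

Step 1. [((((x - 8) - 3) + 1) - 6) + 1 = -13] 1 comes off first (subtract 1). So sub: (((x - 8) - 3) + 1) - 6 = -14.
Step 2. [(((x - 8) - 3) + 1) - 6 = -14] add 6: x sits inside (… - 6). So sub: ((x - 8) - 3) + 1 = -8.
Step 3. [((x - 8) - 3) + 1 = -8] the outer +1 inverts by subtracting 1, so sub: (x - 8) - 3 = -9.
Step 4. [(x - 8) - 3 = -9] peel the -3: add 3 from each side, so sub: x - 8 = -6.
Step 5. [x - 8 = -6] peel the -8: add 8 from each side, so sub: x = 2.

Answer: x ∈ {2}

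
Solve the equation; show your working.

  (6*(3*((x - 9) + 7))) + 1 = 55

Step 1. [(6*(3*((x - 9) + 7))) + 1 = 55] +1 is outermost — subtract 1 both sides, so sub: 6*(3*((x - 9) + 7)) = 54.
Step 2. [6*(3*((x - 9) + 7)) = 54] 6 out front; divide by 6, so div: 3*((x - 9) + 7) = 9.
Step 3. [3*((x - 9) + 7) = 9] 3·(inner) — divide through by 3, so div: (x - 9) + 7 = 3.
Step 4. [(x - 9) + 7 = 3] 7 comes off first (subtract 7), so sub: x - 9 = -4.
Step 5. [x - 9 = -4] 9 comes off first (add 9), so sub: x = 5.

Answer: x ∈ {5}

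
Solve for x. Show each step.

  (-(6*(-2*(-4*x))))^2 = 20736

Step 1. [(-(6*(-2*(-4*x))))^2 = 20736] 20736 ≥ 0, LHS is (·)² — take ±√. So sqrt: -(6*(-2*(-4*x))) = 144 or -144.
Step 2. [-(6*(-2*(-4*x))) = 144 or -144] flip signs both sides. So neg: 6*(-2*(-4*x)) = -144 or 144.
Step 3. [6*(-2*(-4*x)) = -144 or 144] leading coefficient 6: divide by 6, so div: -2*(-4*x) = -24 or 24.
Step 4. [-2*(-4*x) = -24 or 24] -2·(inner) — divide through by -2 ⇒ div: -4*x = 12 or -12.
Step 5. [-4*x = 12 or -12] -4 out front; divide by -4, so div: x = -3 or 3.

Answer: x ∈ {-3, 3}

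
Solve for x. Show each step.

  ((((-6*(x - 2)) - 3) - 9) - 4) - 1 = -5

Step 1. [((((-6*(x - 2)) - 3) - 9) - 4) - 1 = -5] 1 comes off first (add 1). So sub: (((-6*(x - 2)) - 3) - 9) - 4 = -4.
Step 2. [(((-6*(x - 2)) - 3) - 9) - 4 = -4] -4 is outermost — add 4 both sides ⇒ sub: ((-6*(x - 2)) - 3) - 9 = 0.
Step 3. [((-6*(x - 2)) - 3) - 9 = 0] 9 comes off first (add 9). So sub: (-6*(x - 2)) - 3 = 9.
Step 4. [(-6*(x - 2)) - 3 = 9] the outer -3 inverts by adding 3 ⇒ sub: -6*(x - 2) = 12.
Step 5. [-6*(x - 2) = 12] divide by the outer -6. So div: x - 2 = -2.
Step 6. [x - 2 = -2] peel the -2: add 2 from each side ⇒ sub: x = 0.

Answer: x ∈ {0}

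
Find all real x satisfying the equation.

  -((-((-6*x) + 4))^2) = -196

Step 1. [-((-((-6*x) + 4))^2) = -196] LHS negated; negate both sides. So neg: (-((-6*x) + 4))^2 = 196.
Step 2. [(-((-6*x) + 4))^2 = 196] LHS squared, RHS 196 ≥ 0: apply √ (±). So sqrt: -((-6*x) + 4) = 14 or -14.
Step 3. [-((-6*x) + 4) = 14 or -14] flip signs both sides, so neg: (-6*x) + 4 = -14 or 14.
Step 4. [(-6*x) + 4 = -14 or 14] +4 is outermost — subtract 4 both sides ⇒ sub: -6*x = -18 or 10.
Step 5. [-6*x = -18 or 10] LHS = -6·(…); ÷-6 both sides, so div: x = 3 or -5/3.

Answer: x ∈ {-5/3, 3}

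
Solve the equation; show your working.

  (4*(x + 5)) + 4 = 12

Step 1. [(4*(x + 5)) + 4 = 12] +4 is outermost — subtract 4 both sides ⇒ sub: 4*(x + 5) = 8.
Step 2. [4*(x + 5) = 8] 4 out front; divide by 4. So div: x + 5 = 2.
Step 3. [x + 5 = 2] subtract 5: x sits inside (… + 5). So sub: x = -3.

Answer: x ∈ {-3}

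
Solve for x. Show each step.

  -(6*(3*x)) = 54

Step 1. [-(6*(3*x)) = 54] LHS negated; negate both sides ⇒ neg: 6*(3*x) = -54.
Step 2. [6*(3*x) = -54] 6·(inner) — divide through by 6, so div: 3*x = -9.
Step 3. [3*x = -9] divide by the outer 3 ⇒ div: x = -3.

Answer: x ∈ {-3}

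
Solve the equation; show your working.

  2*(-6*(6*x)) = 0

Step 1. [2*(-6*(6*x)) = 0] 2 out front; divide by 2, so div: -6*(6*x) = 0.
Step 2. [-6*(6*x) = 0] -6·(inner) — divide through by -6, so div: 6*x = 0.
Step 3. [6*x = 0] divide by the outer 6 ⇒ div: x = 0.

Answer: x ∈ {0}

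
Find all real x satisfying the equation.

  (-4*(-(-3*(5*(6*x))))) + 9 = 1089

Step 1. [(-4*(-(-3*(5*(6*x))))) + 9 = 1089] peel the +9: subtract 9 from each side, so sub: -4*(-(-3*(5*(6*x)))) = 1080.
Step 2. [-4*(-(-3*(5*(6*x)))) = 1080] -4·(inner) — divide through by -4, so div: -(-3*(5*(6*x))) = -270.
Step 3. [-(-3*(5*(6*x))) = -270] LHS negated; negate both sides ⇒ neg: -3*(5*(6*x)) = 270.
Step 4. [-3*(5*(6*x)) = 270] divide by the outer -3, so div: 5*(6*x) = -90.
Step 5. [5*(6*x) = -90] 5·(inner) — divide through by 5, so div: 6*x = -18.
Step 6. [6*x = -18] LHS = 6·(…); ÷6 both sides, so div: x = -3.

Answer: x ∈ {-3}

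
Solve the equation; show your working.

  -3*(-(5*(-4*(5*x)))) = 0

Step 1. [-3*(-(5*(-4*(5*x)))) = 0] LHS = -3·(…); ÷-3 both sides ⇒ div: -(5*(-4*(5*x))) = 0.
Step 2. [-(5*(-4*(5*x))) = 0] leading − — multiply by −1, so neg: 5*(-4*(5*x)) = 0.
Step 3. [5*(-4*(5*x)) = 0] LHS = 5·(…); ÷5 both sides ⇒ div: -4*(5*x) = 0.
Step 4. [-4*(5*x) = 0] leading coefficient -4: divide by -4. So div: 5*x = 0.
Step 5. [5*x = 0] 5·(inner) — divide through by 5, so div: x = 0.

Answer: x ∈ {0}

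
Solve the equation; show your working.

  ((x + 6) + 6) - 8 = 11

Step 1. [((x + 6) + 6) - 8 = 11] the outer -8 inverts by adding 8. So sub: (x + 6) + 6 = 19.
Step 2. [(x + 6) + 6 = 19] the outer +6 inverts by subtracting 6, so sub: x + 6 = 13.
Step 3. [x + 6 = 13] peel the +6: subtract 6 from each side ⇒ sub: x = 7.

Answer: x ∈ {7}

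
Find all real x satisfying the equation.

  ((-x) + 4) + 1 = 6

Step 1. [((-x) + 4) + 1 = 6] subtract 1: x sits inside (… + 1), so sub: (-x) + 4 = 5.
Step 2. [(-x) + 4 = 5] subtract 4: x sits inside (… + 4). So sub: -x = 1.
Step 3. [-x = 1] flip signs both sides, so neg: x = -1.

Answer: x ∈ {-1}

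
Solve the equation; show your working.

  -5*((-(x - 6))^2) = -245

Step 1. [-5*((-(x - 6))^2) = -245] -5·(inner) — divide through by -5, so div: (-(x - 6))^2 = 49.
Step 2. [(-(x - 6))^2 = 49] 49 ≥ 0, LHS is (·)² — take ±√ ⇒ sqrt: -(x - 6) = 7 or -7.
Step 3. [-(x - 6) = 7 or -7] LHS negated; negate both sides, so neg: x - 6 = -7 or 7.
Step 4. [x - 6 = -7 or 7] 6 comes off first (add 6). So sub: x = -1 or 13.

Answer: x ∈ {-1, 13}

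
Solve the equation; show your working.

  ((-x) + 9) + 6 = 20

Step 1. [((-x) + 9) + 6 = 20] +6 is outermost — subtract 6 both sides, so sub: (-x) + 9 = 14.
Step 2. [(-x) + 9 = 14] subtract 9: x sits inside (… + 9) ⇒ sub: -x = 5.
Step 3. [-x = 5] LHS negated; negate both sides ⇒ neg: x = -5.

Answer: x ∈ {-5}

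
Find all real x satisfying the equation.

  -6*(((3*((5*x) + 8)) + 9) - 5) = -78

Step 1. [-6*(((3*((5*x) + 8)) + 9) - 5) = -78] -6 out front; divide by -6. So div: ((3*((5*x) + 8)) + 9) - 5 = 13.
Step 2. [((3*((5*x) + 8)) + 9) - 5 = 13] 5 comes off first (add 5) ⇒ sub: (3*((5*x) + 8)) + 9 = 18.
Step 3. [(3*((5*x) + 8)) + 9 = 18] peel the +9: subtract 9 from each side. So sub: 3*((5*x) + 8) = 9.
Step 4. [3*((5*x) + 8) = 9] divide by the outer 3 ⇒ div: (5*x) + 8 = 3.
Step 5. [(5*x) + 8 = 3] the outer +8 inverts by subtracting 8 ⇒ sub: 5*x = -5.
Step 6. [5*x = -5] 5 out front; divide by 5 ⇒ div: x = -1.

Answer: x ∈ {-1}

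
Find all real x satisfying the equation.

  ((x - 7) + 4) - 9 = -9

Step 1. [((x - 7) + 4) - 9 = -9] -9 is outermost — add 9 both sides ⇒ sub: (x - 7) + 4 = 0.
Step 2. [(x - 7) + 4 = 0] +4 is outermost — subtract 4 both sides ⇒ sub: x - 7 = -4.
Step 3. [x - 7 = -4] -7 is outermost — add 7 both sides ⇒ sub: x = 3.

Answer: x ∈ {3}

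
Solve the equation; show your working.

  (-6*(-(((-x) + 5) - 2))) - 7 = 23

Step 1. [(-6*(-(((-x) + 5) - 2))) - 7 = 23] peel the -7: add 7 from each side ⇒ sub: -6*(-(((-x) + 5) - 2)) = 30.
Step 2. [-6*(-(((-x) + 5) - 2)) = 30] divide by the outer -6. So div: -(((-x) + 5) - 2) = -5.
Step 3. [-(((-x) + 5) - 2) = -5] LHS negated; negate both sides ⇒ neg: ((-x) + 5) - 2 = 5.
Step 4. [((-x) + 5) - 2 = 5] peel the -2: add 2 from each side, so sub: (-x) + 5 = 7.
Step 5. [(-x) + 5 = 7] peel the +5: subtract 5 from each side, so sub: -x = 2.
Step 6. [-x = 2] LHS negated; negate both sides ⇒ neg: x = -2.

Answer: x ∈ {-2}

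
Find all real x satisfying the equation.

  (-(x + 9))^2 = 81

Step 1. [(-(x + 9))^2 = 81] LHS squared, RHS 81 ≥ 0: apply √ (±) ⇒ sqrt: -(x + 9) = 9 or -9.
Step 2. [-(x + 9) = 9 or -9] flip signs both sides, so neg: x + 9 = -9 or 9.
Step 3. [x + 9 = -9 or 9] +9 is outermost — subtract 9 both sides, so sub: x = -18 or 0.

Answer: x ∈ {-18, 0}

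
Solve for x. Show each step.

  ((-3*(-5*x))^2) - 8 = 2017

Step 1. [((-3*(-5*x))^2) - 8 = 2017] 8 comes off first (add 8). So sub: (-3*(-5*x))^2 = 2025.
Step 2. [(-3*(-5*x))^2 = 2025] 2025 ≥ 0, LHS is (·)² — take ±√. So sqrt: -3*(-5*x) = 45 or -45.
Step 3. [-3*(-5*x) = 45 or -45] divide by the outer -3 ⇒ div: -5*x = -15 or 15.
Step 4. [-5*x = -15 or 15] divide by the outer -5, so div: x = 3 or -3.

Answer: x ∈ {-3, 3}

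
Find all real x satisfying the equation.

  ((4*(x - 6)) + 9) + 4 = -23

Step 1. [((4*(x - 6)) + 9) + 4 = -23] peel the +4: subtract 4 from each side. So sub: (4*(x - 6)) + 9 = -27.
Step 2. [(4*(x - 6)) + 9 = -27] 9 comes off first (subtract 9) ⇒ sub: 4*(x - 6) = -36.
Step 3. [4*(x - 6) = -36] 4 out front; divide by 4, so div: x - 6 = -9.
Step 4. [x - 6 = -9] the outer -6 inverts by adding 6, so sub: x = -3.

Answer: x ∈ {-3}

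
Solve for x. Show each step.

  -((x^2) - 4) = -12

Step 1. [-((x^2) - 4) = -12] flip signs both sides. So neg: (x^2) - 4 = 12.
Step 2. [(x^2) - 4 = 12] -4 is outermost — add 4 both sides, so sub: x^2 = 16.
Step 3. [x^2 = 16] √ both sides: 16 ≥ 0 gives two branches ⇒ sqrt: x = 4 or -4.

Answer: x ∈ {-4, 4}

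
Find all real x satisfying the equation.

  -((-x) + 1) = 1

Step 1. [-((-x) + 1) = 1] leading − — multiply by −1. So neg: (-x) + 1 = -1.
Step 2. [(-x) + 1 = -1] 1 comes off first (subtract 1) ⇒ sub: -x = -2.
Step 3. [-x = -2] flip signs both sides. So neg: x = 2.

Answer: x ∈ {2}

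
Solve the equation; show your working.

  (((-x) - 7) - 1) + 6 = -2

Step 1. [(((-x) - 7) - 1) + 6 = -2] peel the +6: subtract 6 from each side. So sub: ((-x) - 7) - 1 = -8.
Step 2. [((-x) - 7) - 1 = -8] peel the -1: add 1 from each side ⇒ sub: (-x) - 7 = -7.
Step 3. [(-x) - 7 = -7] the outer -7 inverts by adding 7, so sub: -x = 0.
Step 4. [-x = 0] leading − — multiply by −1. So neg: x = 0.

Answer: x ∈ {0}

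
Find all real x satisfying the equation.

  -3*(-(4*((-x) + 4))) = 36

Step 1. [-3*(-(4*((-x) + 4))) = 36] LHS = -3·(…); ÷-3 both sides. So div: -(4*((-x) + 4)) = -12.
Step 2. [-(4*((-x) + 4)) = -12] flip signs both sides, so neg: 4*((-x) + 4) = 12.
Step 3. [4*((-x) + 4) = 12] leading coefficient 4: divide by 4 ⇒ div: (-x) + 4 = 3.
Step 4. [(-x) + 4 = 3] subtract 4: x sits inside (… + 4) ⇒ sub: -x = -1.
Step 5. [-x = -1] flip signs both sides. So neg: x = 1.

Answer: x ∈ {1}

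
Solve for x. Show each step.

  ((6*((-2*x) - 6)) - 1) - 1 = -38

Step 1. [((6*((-2*x) - 6)) - 1) - 1 = -38] peel the -1: add 1 from each side. So sub: (6*((-2*x) - 6)) - 1 = -37.
Step 2. [(6*((-2*x) - 6)) - 1 = -37] 1 comes off first (add 1), so sub: 6*((-2*x) - 6) = -36.
Step 3. [6*((-2*x) - 6) = -36] 6 out front; divide by 6. So div: (-2*x) - 6 = -6.
Step 4. [(-2*x) - 6 = -6] -6 is outermost — add 6 both sides. So sub: -2*x = 0.
Step 5. [-2*x = 0] -2 out front; divide by -2 ⇒ div: x = 0.

Answer: x ∈ {0}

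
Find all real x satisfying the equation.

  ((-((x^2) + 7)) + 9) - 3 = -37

Step 1. [((-((x^2) + 7)) + 9) - 3 = -37] 3 comes off first (add 3) ⇒ sub: (-((x^2) + 7)) + 9 = -34.
Step 2. [(-((x^2) + 7)) + 9 = -34] +9 is outermost — subtract 9 both sides, so sub: -((x^2) + 7) = -43.
Step 3. [-((x^2) + 7) = -43] leading − — multiply by −1. So neg: (x^2) + 7 = 43.
Step 4. [(x^2) + 7 = 43] subtract 7: x sits inside (… + 7) ⇒ sub: x^2 = 36.
Step 5. [x^2 = 36] 36 ≥ 0, LHS is (·)² — take ±√, so sqrt: x = 6 or -6.

Answer: x ∈ {-6, 6}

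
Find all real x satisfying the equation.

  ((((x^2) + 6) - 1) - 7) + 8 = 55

Step 1. [((((x^2) + 6) - 1) - 7) + 8 = 55] +8 is outermost — subtract 8 both sides. So sub: (((x^2) + 6) - 1) - 7 = 47.
Step 2. [(((x^2) + 6) - 1) - 7 = 47] the outer -7 inverts by adding 7 ⇒ sub: ((x^2) + 6) - 1 = 54.
Step 3. [((x^2) + 6) - 1 = 54] 1 comes off first (add 1). So sub: (x^2) + 6 = 55.
Step 4. [(x^2) + 6 = 55] 6 comes off first (subtract 6) ⇒ sub: x^2 = 49.
Step 5. [x^2 = 49] LHS squared, RHS 49 ≥ 0: apply √ (±). So sqrt: x = 7 or -7.

Answer: x ∈ {-7, 7}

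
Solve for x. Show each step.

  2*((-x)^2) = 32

Step 1. [2*((-x)^2) = 32] leading coefficient 2: divide by 2 ⇒ div: (-x)^2 = 16.
Step 2. [(-x)^2 = 16] √ both sides: 16 ≥ 0 gives two branches ⇒ sqrt: -x = 4 or -4.
Step 3. [-x = 4 or -4] LHS negated; negate both sides ⇒ neg: x = -4 or 4.

Answer: x ∈ {-4, 4}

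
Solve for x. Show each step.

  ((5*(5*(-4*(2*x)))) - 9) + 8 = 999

Step 1. [((5*(5*(-4*(2*x)))) - 9) + 8 = 999] the outer +8 inverts by subtracting 8, so sub: (5*(5*(-4*(2*x)))) - 9 = 991.
Step 2. [(5*(5*(-4*(2*x)))) - 9 = 991] add 9: x sits inside (… - 9) ⇒ sub: 5*(5*(-4*(2*x))) = 1000.
Step 3. [5*(5*(-4*(2*x))) = 1000] LHS = 5·(…); ÷5 both sides. So div: 5*(-4*(2*x)) = 200.
Step 4. [5*(-4*(2*x)) = 200] divide by the outer 5, so div: -4*(2*x) = 40.
Step 5. [-4*(2*x) = 40] -4·(inner) — divide through by -4. So div: 2*x = -10.
Step 6. [2*x = -10] 2·(inner) — divide through by 2, so div: x = -5.

Answer: x ∈ {-5}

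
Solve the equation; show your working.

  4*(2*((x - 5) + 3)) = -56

Step 1. [4*(2*((x - 5) + 3)) = -56] 4 out front; divide by 4. So div: 2*((x - 5) + 3) = -14.
Step 2. [2*((x - 5) + 3) = -14] 2 out front; divide by 2. So div: (x - 5) + 3 = -7.
Step 3. [(x - 5) + 3 = -7] subtract 3: x sits inside (… + 3) ⇒ sub: x - 5 = -10.
Step 4. [x - 5 = -10] add 5: x sits inside (… - 5). So sub: x = -5.

Answer: x ∈ {-5}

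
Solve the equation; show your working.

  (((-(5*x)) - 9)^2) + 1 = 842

Step 1. [(((-(5*x)) - 9)^2) + 1 = 842] the outer +1 inverts by subtracting 1 ⇒ sub: ((-(5*x)) - 9)^2 = 841.
Step 2. [((-(5*x)) - 9)^2 = 841] √ both sides: 841 ≥ 0 gives two branches, so sqrt: (-(5*x)) - 9 = 29 or -29.
Step 3. [(-(5*x)) - 9 = 29 or -29] -9 is outermost — add 9 both sides ⇒ sub: -(5*x) = 38 or -20.
Step 4. [-(5*x) = 38 or -20] flip signs both sides ⇒ neg: 5*x = -38 or 20.
Step 5. [5*x = -38 or 20] 5 out front; divide by 5, so div: x = -38/5 or 4.

Answer: x ∈ {-38/5, 4}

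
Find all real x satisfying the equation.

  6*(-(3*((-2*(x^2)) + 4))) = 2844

Step 1. [6*(-(3*((-2*(x^2)) + 4))) = 2844] 6·(inner) — divide through by 6, so div: -(3*((-2*(x^2)) + 4)) = 474.
Step 2. [-(3*((-2*(x^2)) + 4)) = 474] LHS negated; negate both sides. So neg: 3*((-2*(x^2)) + 4) = -474.
Step 3. [3*((-2*(x^2)) + 4) = -474] divide by the outer 3, so div: (-2*(x^2)) + 4 = -158.
Step 4. [(-2*(x^2)) + 4 = -158] +4 is outermost — subtract 4 both sides ⇒ sub: -2*(x^2) = -162.
Step 5. [-2*(x^2) = -162] -2·(inner) — divide through by -2 ⇒ div: x^2 = 81.
Step 6. [x^2 = 81] LHS squared, RHS 81 ≥ 0: apply √ (±) ⇒ sqrt: x = 9 or -9.

Answer: x ∈ {-9, 9}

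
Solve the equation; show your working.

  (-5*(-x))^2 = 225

Step 1. [(-5*(-x))^2 = 225] √ both sides: 225 ≥ 0 gives two branches. So sqrt: -5*(-x) = 15 or -15.
Step 2. [-5*(-x) = 15 or -15] divide by the outer -5. So div: -x = -3 or 3.
Step 3. [-x = -3 or 3] leading − — multiply by −1, so neg: x = 3 or -3.

Answer: x ∈ {-3, 3}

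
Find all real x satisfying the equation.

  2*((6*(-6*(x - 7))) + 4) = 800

Step 1. [2*((6*(-6*(x - 7))) + 4) = 800] divide by the outer 2. So div: (6*(-6*(x - 7))) + 4 = 400.
Step 2. [(6*(-6*(x - 7))) + 4 = 400] subtract 4: x sits inside (… + 4) ⇒ sub: 6*(-6*(x - 7)) = 396.
Step 3. [6*(-6*(x - 7)) = 396] leading coefficient 6: divide by 6, so div: -6*(x - 7) = 66.
Step 4. [-6*(x - 7) = 66] LHS = -6·(…); ÷-6 both sides, so div: x - 7 = -11.
Step 5. [x - 7 = -11] peel the -7: add 7 from each side. So sub: x = -4.

Answer: x ∈ {-4}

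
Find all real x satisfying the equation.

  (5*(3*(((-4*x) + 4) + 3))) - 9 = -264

Step 1. [(5*(3*(((-4*x) + 4) + 3))) - 9 = -264] 9 comes off first (add 9) ⇒ sub: 5*(3*(((-4*x) + 4) + 3)) = -255.
Step 2. [5*(3*(((-4*x) + 4) + 3)) = -255] 5·(inner) — divide through by 5. So div: 3*(((-4*x) + 4) + 3) = -51.
Step 3. [3*(((-4*x) + 4) + 3) = -51] LHS = 3·(…); ÷3 both sides ⇒ div: ((-4*x) + 4) + 3 = -17.
Step 4. [((-4*x) + 4) + 3 = -17] +3 is outermost — subtract 3 both sides. So sub: (-4*x) + 4 = -20.
Step 5. [(-4*x) + 4 = -20] -4 divides every term; factor it out ⇒ factor: x - 1 = 5.
Step 6. [x - 1 = 5] peel the -1: add 1 from each side ⇒ sub: x = 6.

Answer: x ∈ {6}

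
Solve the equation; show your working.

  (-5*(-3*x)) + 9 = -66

Step 1. [(-5*(-3*x)) + 9 = -66] subtract 9: x sits inside (… + 9), so sub: -5*(-3*x) = -75.
Step 2. [-5*(-3*x) = -75] -5 out front; divide by -5. So div: -3*x = 15.
Step 3. [-3*x = 15] divide by the outer -3. So div: x = -5.

Answer: x ∈ {-5}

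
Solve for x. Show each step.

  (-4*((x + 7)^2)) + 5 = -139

Step 1. [(-4*((x + 7)^2)) + 5 = -139] subtract 5: x sits inside (… + 5) ⇒ sub: -4*((x + 7)^2) = -144.
Step 2. [-4*((x + 7)^2) = -144] divide by the outer -4, so div: (x + 7)^2 = 36.
Step 3. [(x + 7)^2 = 36] 36 ≥ 0, LHS is (·)² — take ±√ ⇒ sqrt: x + 7 = 6 or -6.
Step 4. [x + 7 = 6 or -6] 7 comes off first (subtract 7), so sub: x = -1 or -13.

Answer: x ∈ {-13, -1}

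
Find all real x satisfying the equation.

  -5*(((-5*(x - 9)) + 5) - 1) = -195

Step 1. [-5*(((-5*(x - 9)) + 5) - 1) = -195] -5·(inner) — divide through by -5, so div: ((-5*(x - 9)) + 5) - 1 = 39.
Step 2. [((-5*(x - 9)) + 5) - 1 = 39] peel the -1: add 1 from each side. So sub: (-5*(x - 9)) + 5 = 40.
Step 3. [(-5*(x - 9)) + 5 = 40] -5 | LHS and -5 | 40: pull -5 out, so factor: (x - 9) - 1 = -8.
Step 4. [(x - 9) - 1 = -8] 1 comes off first (add 1) ⇒ sub: x - 9 = -7.
Step 5. [x - 9 = -7] the outer -9 inverts by adding 9, so sub: x = 2.

Answer: x ∈ {2}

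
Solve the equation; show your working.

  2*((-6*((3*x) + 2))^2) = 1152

Step 1. [2*((-6*((3*x) + 2))^2) = 1152] 2 out front; divide by 2. So div: (-6*((3*x) + 2))^2 = 576.
Step 2. [(-6*((3*x) + 2))^2 = 576] √ both sides: 576 ≥ 0 gives two branches, so sqrt: -6*((3*x) + 2) = 24 or -24.
Step 3. [-6*((3*x) + 2) = 24 or -24] -6·(inner) — divide through by -6, so div: (3*x) + 2 = -4 or 4.
Step 4. [(3*x) + 2 = -4 or 4] peel the +2: subtract 2 from each side, so sub: 3*x = -6 or 2.
Step 5. [3*x = -6 or 2] leading coefficient 3: divide by 3, so div: x = -2 or 2/3.

Answer: x ∈ {-2, 2/3}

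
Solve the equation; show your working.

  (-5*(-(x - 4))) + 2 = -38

Step 1. [(-5*(-(x - 4))) + 2 = -38] peel the +2: subtract 2 from each side ⇒ sub: -5*(-(x - 4)) = -40.
Step 2. [-5*(-(x - 4)) = -40] -5·(inner) — divide through by -5. So div: -(x - 4) = 8.
Step 3. [-(x - 4) = 8] LHS negated; negate both sides ⇒ neg: x - 4 = -8.
Step 4. [x - 4 = -8] add 4: x sits inside (… - 4) ⇒ sub: x = -4.

Answer: x ∈ {-4}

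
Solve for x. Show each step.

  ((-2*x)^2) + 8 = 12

Step 1. [((-2*x)^2) + 8 = 12] 8 comes off first (subtract 8), so sub: (-2*x)^2 = 4.
Step 2. [(-2*x)^2 = 4] √ both sides: 4 ≥ 0 gives two branches, so sqrt: -2*x = 2 or -2.
Step 3. [-2*x = 2 or -2] LHS = -2·(…); ÷-2 both sides ⇒ div: x = -1 or 1.

Answer: x ∈ {-1, 1}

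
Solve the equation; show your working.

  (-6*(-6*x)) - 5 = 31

Step 1. [(-6*(-6*x)) - 5 = 31] add 5: x sits inside (… - 5) ⇒ sub: -6*(-6*x) = 36.
Step 2. [-6*(-6*x) = 36] -6 out front; divide by -6 ⇒ div: -6*x = -6.
Step 3. [-6*x = -6] leading coefficient -6: divide by -6 ⇒ div: x = 1.

Answer: x ∈ {1}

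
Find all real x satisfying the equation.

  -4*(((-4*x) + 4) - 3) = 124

Step 1. [-4*(((-4*x) + 4) - 3) = 124] divide by the outer -4, so div: ((-4*x) + 4) - 3 = -31.
Step 2. [((-4*x) + 4) - 3 = -31] the outer -3 inverts by adding 3, so sub: (-4*x) + 4 = -28.
Step 3. [(-4*x) + 4 = -28] 4 comes off first (subtract 4), so sub: -4*x = -32.
Step 4. [-4*x = -32] -4 out front; divide by -4 ⇒ div: x = 8.

Answer: x ∈ {8}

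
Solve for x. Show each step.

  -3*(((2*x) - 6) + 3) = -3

Step 1. [-3*(((2*x) - 6) + 3) = -3] -3·(inner) — divide through by -3. So div: ((2*x) - 6) + 3 = 1.
Step 2. [((2*x) - 6) + 3 = 1] 3 comes off first (subtract 3), so sub: (2*x) - 6 = -2.
Step 3. [(2*x) - 6 = -2] 6 comes off first (add 6). So sub: 2*x = 4.
Step 4. [2*x = 4] 2·(inner) — divide through by 2. So div: x = 2.

Answer: x ∈ {2}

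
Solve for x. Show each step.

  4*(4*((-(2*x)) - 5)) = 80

Step 1. [4*(4*((-(2*x)) - 5)) = 80] LHS = 4·(…); ÷4 both sides, so div: 4*((-(2*x)) - 5) = 20.
Step 2. [4*((-(2*x)) - 5) = 20] LHS = 4·(…); ÷4 both sides. So div: (-(2*x)) - 5 = 5.
Step 3. [(-(2*x)) - 5 = 5] -5 is outermost — add 5 both sides. So sub: -(2*x) = 10.
Step 4. [-(2*x) = 10] flip signs both sides, so neg: 2*x = -10.
Step 5. [2*x = -10] 2·(inner) — divide through by 2, so div: x = -5.

Answer: x ∈ {-5}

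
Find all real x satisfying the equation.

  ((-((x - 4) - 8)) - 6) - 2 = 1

Step 1. [((-((x - 4) - 8)) - 6) - 2 = 1] add 2: x sits inside (… - 2), so sub: (-((x - 4) - 8)) - 6 = 3.
Step 2. [(-((x - 4) - 8)) - 6 = 3] peel the -6: add 6 from each side. So sub: -((x - 4) - 8) = 9.
Step 3. [-((x - 4) - 8) = 9] flip signs both sides. So neg: (x - 4) - 8 = -9.
Step 4. [(x - 4) - 8 = -9] -8 is outermost — add 8 both sides. So sub: x - 4 = -1.
Step 5. [x - 4 = -1] peel the -4: add 4 from each side, so sub: x = 3.

Answer: x ∈ {3}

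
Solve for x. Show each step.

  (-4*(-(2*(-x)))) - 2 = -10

Step 1. [(-4*(-(2*(-x)))) - 2 = -10] 2 comes off first (add 2), so sub: -4*(-(2*(-x))) = -8.
Step 2. [-4*(-(2*(-x))) = -8] divide by the outer -4 ⇒ div: -(2*(-x)) = 2.
Step 3. [-(2*(-x)) = 2] flip signs both sides, so neg: 2*(-x) = -2.
Step 4. [2*(-x) = -2] LHS = 2·(…); ÷2 both sides. So div: -x = -1.
Step 5. [-x = -1] flip signs both sides ⇒ neg: x = 1.

Answer: x ∈ {1}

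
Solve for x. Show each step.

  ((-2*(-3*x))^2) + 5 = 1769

Step 1. [((-2*(-3*x))^2) + 5 = 1769] peel the +5: subtract 5 from each side ⇒ sub: (-2*(-3*x))^2 = 1764.
Step 2. [(-2*(-3*x))^2 = 1764] 1764 ≥ 0, LHS is (·)² — take ±√, so sqrt: -2*(-3*x) = 42 or -42.
Step 3. [-2*(-3*x) = 42 or -42] LHS = -2·(…); ÷-2 both sides ⇒ div: -3*x = -21 or 21.
Step 4. [-3*x = -21 or 21] LHS = -3·(…); ÷-3 both sides, so div: x = 7 or -7.

Answer: x ∈ {-7, 7}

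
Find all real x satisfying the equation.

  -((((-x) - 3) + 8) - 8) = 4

Step 1. [-((((-x) - 3) + 8) - 8) = 4] flip signs both sides, so neg: (((-x) - 3) + 8) - 8 = -4.
Step 2. [(((-x) - 3) + 8) - 8 = -4] -8 is outermost — add 8 both sides ⇒ sub: ((-x) - 3) + 8 = 4.
Step 3. [((-x) - 3) + 8 = 4] peel the +8: subtract 8 from each side, so sub: (-x) - 3 = -4.
Step 4. [(-x) - 3 = -4] peel the -3: add 3 from each side ⇒ sub: -x = -1.
Step 5. [-x = -1] flip signs both sides. So neg: x = 1.

Answer: x ∈ {1}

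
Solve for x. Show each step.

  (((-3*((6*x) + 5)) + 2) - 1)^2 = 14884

Step 1. [(((-3*((6*x) + 5)) + 2) - 1)^2 = 14884] 14884 ≥ 0, LHS is (·)² — take ±√, so sqrt: ((-3*((6*x) + 5)) + 2) - 1 = 122 or -122.
Step 2. [((-3*((6*x) + 5)) + 2) - 1 = 122 or -122] -1 is outermost — add 1 both sides. So sub: (-3*((6*x) + 5)) + 2 = 123 or -121.
Step 3. [(-3*((6*x) + 5)) + 2 = 123 or -121] 2 comes off first (subtract 2). So sub: -3*((6*x) + 5) = 121 or -123.
Step 4. [-3*((6*x) + 5) = 121 or -123] -3 out front; divide by -3, so div: (6*x) + 5 = -121/3 or 41.
Step 5. [(6*x) + 5 = -121/3 or 41] subtract 5: x sits inside (… + 5). So sub: 6*x = -136/3 or 36.
Step 6. [6*x = -136/3 or 36] LHS = 6·(…); ÷6 both sides. So div: x = -68/9 or 6.

Answer: x ∈ {-68/9, 6}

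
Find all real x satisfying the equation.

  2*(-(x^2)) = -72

Step 1. [2*(-(x^2)) = -72] 2 out front; divide by 2, so div: -(x^2) = -36.
Step 2. [-(x^2) = -36] flip signs both sides. So neg: x^2 = 36.
Step 3. [x^2 = 36] 36 ≥ 0, LHS is (·)² — take ±√ ⇒ sqrt: x = 6 or -6.

Answer: x ∈ {-6, 6}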